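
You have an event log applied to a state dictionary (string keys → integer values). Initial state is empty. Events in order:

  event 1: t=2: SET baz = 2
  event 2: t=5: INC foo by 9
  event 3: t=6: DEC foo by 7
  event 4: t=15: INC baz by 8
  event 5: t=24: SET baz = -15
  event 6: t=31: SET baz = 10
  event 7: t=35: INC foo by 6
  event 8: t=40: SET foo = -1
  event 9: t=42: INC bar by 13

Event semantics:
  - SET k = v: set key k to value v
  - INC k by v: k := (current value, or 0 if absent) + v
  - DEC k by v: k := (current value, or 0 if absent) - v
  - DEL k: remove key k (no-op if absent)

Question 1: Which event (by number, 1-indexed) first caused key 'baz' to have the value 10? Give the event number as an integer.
Answer: 4

Derivation:
Looking for first event where baz becomes 10:
  event 1: baz = 2
  event 2: baz = 2
  event 3: baz = 2
  event 4: baz 2 -> 10  <-- first match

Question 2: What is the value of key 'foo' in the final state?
Answer: -1

Derivation:
Track key 'foo' through all 9 events:
  event 1 (t=2: SET baz = 2): foo unchanged
  event 2 (t=5: INC foo by 9): foo (absent) -> 9
  event 3 (t=6: DEC foo by 7): foo 9 -> 2
  event 4 (t=15: INC baz by 8): foo unchanged
  event 5 (t=24: SET baz = -15): foo unchanged
  event 6 (t=31: SET baz = 10): foo unchanged
  event 7 (t=35: INC foo by 6): foo 2 -> 8
  event 8 (t=40: SET foo = -1): foo 8 -> -1
  event 9 (t=42: INC bar by 13): foo unchanged
Final: foo = -1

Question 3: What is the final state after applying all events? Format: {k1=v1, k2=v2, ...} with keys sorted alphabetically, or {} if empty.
Answer: {bar=13, baz=10, foo=-1}

Derivation:
  after event 1 (t=2: SET baz = 2): {baz=2}
  after event 2 (t=5: INC foo by 9): {baz=2, foo=9}
  after event 3 (t=6: DEC foo by 7): {baz=2, foo=2}
  after event 4 (t=15: INC baz by 8): {baz=10, foo=2}
  after event 5 (t=24: SET baz = -15): {baz=-15, foo=2}
  after event 6 (t=31: SET baz = 10): {baz=10, foo=2}
  after event 7 (t=35: INC foo by 6): {baz=10, foo=8}
  after event 8 (t=40: SET foo = -1): {baz=10, foo=-1}
  after event 9 (t=42: INC bar by 13): {bar=13, baz=10, foo=-1}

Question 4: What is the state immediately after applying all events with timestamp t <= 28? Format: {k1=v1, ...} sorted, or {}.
Apply events with t <= 28 (5 events):
  after event 1 (t=2: SET baz = 2): {baz=2}
  after event 2 (t=5: INC foo by 9): {baz=2, foo=9}
  after event 3 (t=6: DEC foo by 7): {baz=2, foo=2}
  after event 4 (t=15: INC baz by 8): {baz=10, foo=2}
  after event 5 (t=24: SET baz = -15): {baz=-15, foo=2}

Answer: {baz=-15, foo=2}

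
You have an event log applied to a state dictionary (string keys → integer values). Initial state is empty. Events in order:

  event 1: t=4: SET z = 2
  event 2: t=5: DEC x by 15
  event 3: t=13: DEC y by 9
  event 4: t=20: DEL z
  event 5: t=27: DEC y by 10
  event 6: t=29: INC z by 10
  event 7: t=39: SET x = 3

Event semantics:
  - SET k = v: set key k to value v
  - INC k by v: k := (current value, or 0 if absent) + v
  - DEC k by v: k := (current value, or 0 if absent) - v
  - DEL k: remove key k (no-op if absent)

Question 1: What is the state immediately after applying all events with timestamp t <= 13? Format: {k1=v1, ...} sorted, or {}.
Answer: {x=-15, y=-9, z=2}

Derivation:
Apply events with t <= 13 (3 events):
  after event 1 (t=4: SET z = 2): {z=2}
  after event 2 (t=5: DEC x by 15): {x=-15, z=2}
  after event 3 (t=13: DEC y by 9): {x=-15, y=-9, z=2}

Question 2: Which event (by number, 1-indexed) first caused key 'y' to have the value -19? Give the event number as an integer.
Looking for first event where y becomes -19:
  event 3: y = -9
  event 4: y = -9
  event 5: y -9 -> -19  <-- first match

Answer: 5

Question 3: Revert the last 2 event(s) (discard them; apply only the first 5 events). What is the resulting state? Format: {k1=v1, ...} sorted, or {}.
Answer: {x=-15, y=-19}

Derivation:
Keep first 5 events (discard last 2):
  after event 1 (t=4: SET z = 2): {z=2}
  after event 2 (t=5: DEC x by 15): {x=-15, z=2}
  after event 3 (t=13: DEC y by 9): {x=-15, y=-9, z=2}
  after event 4 (t=20: DEL z): {x=-15, y=-9}
  after event 5 (t=27: DEC y by 10): {x=-15, y=-19}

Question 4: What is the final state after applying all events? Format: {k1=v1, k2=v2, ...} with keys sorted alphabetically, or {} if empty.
  after event 1 (t=4: SET z = 2): {z=2}
  after event 2 (t=5: DEC x by 15): {x=-15, z=2}
  after event 3 (t=13: DEC y by 9): {x=-15, y=-9, z=2}
  after event 4 (t=20: DEL z): {x=-15, y=-9}
  after event 5 (t=27: DEC y by 10): {x=-15, y=-19}
  after event 6 (t=29: INC z by 10): {x=-15, y=-19, z=10}
  after event 7 (t=39: SET x = 3): {x=3, y=-19, z=10}

Answer: {x=3, y=-19, z=10}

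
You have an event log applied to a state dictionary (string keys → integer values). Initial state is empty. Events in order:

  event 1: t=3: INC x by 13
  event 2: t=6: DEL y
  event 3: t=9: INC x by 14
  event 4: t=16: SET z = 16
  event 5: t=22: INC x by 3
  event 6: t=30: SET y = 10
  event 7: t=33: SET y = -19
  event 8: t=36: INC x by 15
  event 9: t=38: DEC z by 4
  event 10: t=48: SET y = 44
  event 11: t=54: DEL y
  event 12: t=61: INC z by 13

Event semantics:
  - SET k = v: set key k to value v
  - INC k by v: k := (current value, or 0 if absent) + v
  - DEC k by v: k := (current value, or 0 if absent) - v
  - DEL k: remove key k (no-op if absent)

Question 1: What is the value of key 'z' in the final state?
Answer: 25

Derivation:
Track key 'z' through all 12 events:
  event 1 (t=3: INC x by 13): z unchanged
  event 2 (t=6: DEL y): z unchanged
  event 3 (t=9: INC x by 14): z unchanged
  event 4 (t=16: SET z = 16): z (absent) -> 16
  event 5 (t=22: INC x by 3): z unchanged
  event 6 (t=30: SET y = 10): z unchanged
  event 7 (t=33: SET y = -19): z unchanged
  event 8 (t=36: INC x by 15): z unchanged
  event 9 (t=38: DEC z by 4): z 16 -> 12
  event 10 (t=48: SET y = 44): z unchanged
  event 11 (t=54: DEL y): z unchanged
  event 12 (t=61: INC z by 13): z 12 -> 25
Final: z = 25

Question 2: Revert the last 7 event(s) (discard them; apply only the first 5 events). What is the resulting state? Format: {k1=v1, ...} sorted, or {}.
Answer: {x=30, z=16}

Derivation:
Keep first 5 events (discard last 7):
  after event 1 (t=3: INC x by 13): {x=13}
  after event 2 (t=6: DEL y): {x=13}
  after event 3 (t=9: INC x by 14): {x=27}
  after event 4 (t=16: SET z = 16): {x=27, z=16}
  after event 5 (t=22: INC x by 3): {x=30, z=16}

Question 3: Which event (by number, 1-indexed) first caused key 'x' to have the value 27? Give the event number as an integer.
Answer: 3

Derivation:
Looking for first event where x becomes 27:
  event 1: x = 13
  event 2: x = 13
  event 3: x 13 -> 27  <-- first match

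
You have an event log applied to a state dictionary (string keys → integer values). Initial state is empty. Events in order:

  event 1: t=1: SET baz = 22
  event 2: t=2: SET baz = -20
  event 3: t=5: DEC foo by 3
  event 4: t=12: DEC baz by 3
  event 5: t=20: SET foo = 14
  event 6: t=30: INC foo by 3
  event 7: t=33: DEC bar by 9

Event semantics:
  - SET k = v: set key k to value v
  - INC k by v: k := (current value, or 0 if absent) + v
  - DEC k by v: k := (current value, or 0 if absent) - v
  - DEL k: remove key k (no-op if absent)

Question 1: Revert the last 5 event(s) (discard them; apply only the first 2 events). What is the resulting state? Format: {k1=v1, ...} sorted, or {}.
Answer: {baz=-20}

Derivation:
Keep first 2 events (discard last 5):
  after event 1 (t=1: SET baz = 22): {baz=22}
  after event 2 (t=2: SET baz = -20): {baz=-20}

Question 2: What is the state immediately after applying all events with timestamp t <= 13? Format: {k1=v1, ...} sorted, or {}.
Answer: {baz=-23, foo=-3}

Derivation:
Apply events with t <= 13 (4 events):
  after event 1 (t=1: SET baz = 22): {baz=22}
  after event 2 (t=2: SET baz = -20): {baz=-20}
  after event 3 (t=5: DEC foo by 3): {baz=-20, foo=-3}
  after event 4 (t=12: DEC baz by 3): {baz=-23, foo=-3}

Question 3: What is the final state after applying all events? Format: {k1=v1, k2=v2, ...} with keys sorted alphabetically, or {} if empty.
Answer: {bar=-9, baz=-23, foo=17}

Derivation:
  after event 1 (t=1: SET baz = 22): {baz=22}
  after event 2 (t=2: SET baz = -20): {baz=-20}
  after event 3 (t=5: DEC foo by 3): {baz=-20, foo=-3}
  after event 4 (t=12: DEC baz by 3): {baz=-23, foo=-3}
  after event 5 (t=20: SET foo = 14): {baz=-23, foo=14}
  after event 6 (t=30: INC foo by 3): {baz=-23, foo=17}
  after event 7 (t=33: DEC bar by 9): {bar=-9, baz=-23, foo=17}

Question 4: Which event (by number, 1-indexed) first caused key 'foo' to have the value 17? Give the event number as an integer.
Answer: 6

Derivation:
Looking for first event where foo becomes 17:
  event 3: foo = -3
  event 4: foo = -3
  event 5: foo = 14
  event 6: foo 14 -> 17  <-- first match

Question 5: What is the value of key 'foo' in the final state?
Answer: 17

Derivation:
Track key 'foo' through all 7 events:
  event 1 (t=1: SET baz = 22): foo unchanged
  event 2 (t=2: SET baz = -20): foo unchanged
  event 3 (t=5: DEC foo by 3): foo (absent) -> -3
  event 4 (t=12: DEC baz by 3): foo unchanged
  event 5 (t=20: SET foo = 14): foo -3 -> 14
  event 6 (t=30: INC foo by 3): foo 14 -> 17
  event 7 (t=33: DEC bar by 9): foo unchanged
Final: foo = 17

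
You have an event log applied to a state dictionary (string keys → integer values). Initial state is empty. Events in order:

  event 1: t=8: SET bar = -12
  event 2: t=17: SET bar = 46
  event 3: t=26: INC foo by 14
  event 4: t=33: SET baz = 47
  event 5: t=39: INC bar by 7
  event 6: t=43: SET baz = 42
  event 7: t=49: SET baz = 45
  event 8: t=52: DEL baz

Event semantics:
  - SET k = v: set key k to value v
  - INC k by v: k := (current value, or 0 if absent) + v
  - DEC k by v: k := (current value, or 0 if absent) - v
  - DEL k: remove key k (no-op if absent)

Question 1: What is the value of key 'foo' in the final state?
Track key 'foo' through all 8 events:
  event 1 (t=8: SET bar = -12): foo unchanged
  event 2 (t=17: SET bar = 46): foo unchanged
  event 3 (t=26: INC foo by 14): foo (absent) -> 14
  event 4 (t=33: SET baz = 47): foo unchanged
  event 5 (t=39: INC bar by 7): foo unchanged
  event 6 (t=43: SET baz = 42): foo unchanged
  event 7 (t=49: SET baz = 45): foo unchanged
  event 8 (t=52: DEL baz): foo unchanged
Final: foo = 14

Answer: 14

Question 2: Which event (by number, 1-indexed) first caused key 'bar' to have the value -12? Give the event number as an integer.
Looking for first event where bar becomes -12:
  event 1: bar (absent) -> -12  <-- first match

Answer: 1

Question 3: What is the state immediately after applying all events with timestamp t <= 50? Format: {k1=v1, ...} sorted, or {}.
Answer: {bar=53, baz=45, foo=14}

Derivation:
Apply events with t <= 50 (7 events):
  after event 1 (t=8: SET bar = -12): {bar=-12}
  after event 2 (t=17: SET bar = 46): {bar=46}
  after event 3 (t=26: INC foo by 14): {bar=46, foo=14}
  after event 4 (t=33: SET baz = 47): {bar=46, baz=47, foo=14}
  after event 5 (t=39: INC bar by 7): {bar=53, baz=47, foo=14}
  after event 6 (t=43: SET baz = 42): {bar=53, baz=42, foo=14}
  after event 7 (t=49: SET baz = 45): {bar=53, baz=45, foo=14}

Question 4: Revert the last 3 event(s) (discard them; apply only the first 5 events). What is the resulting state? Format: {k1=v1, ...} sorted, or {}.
Answer: {bar=53, baz=47, foo=14}

Derivation:
Keep first 5 events (discard last 3):
  after event 1 (t=8: SET bar = -12): {bar=-12}
  after event 2 (t=17: SET bar = 46): {bar=46}
  after event 3 (t=26: INC foo by 14): {bar=46, foo=14}
  after event 4 (t=33: SET baz = 47): {bar=46, baz=47, foo=14}
  after event 5 (t=39: INC bar by 7): {bar=53, baz=47, foo=14}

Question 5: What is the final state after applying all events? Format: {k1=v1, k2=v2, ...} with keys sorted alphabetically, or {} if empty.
  after event 1 (t=8: SET bar = -12): {bar=-12}
  after event 2 (t=17: SET bar = 46): {bar=46}
  after event 3 (t=26: INC foo by 14): {bar=46, foo=14}
  after event 4 (t=33: SET baz = 47): {bar=46, baz=47, foo=14}
  after event 5 (t=39: INC bar by 7): {bar=53, baz=47, foo=14}
  after event 6 (t=43: SET baz = 42): {bar=53, baz=42, foo=14}
  after event 7 (t=49: SET baz = 45): {bar=53, baz=45, foo=14}
  after event 8 (t=52: DEL baz): {bar=53, foo=14}

Answer: {bar=53, foo=14}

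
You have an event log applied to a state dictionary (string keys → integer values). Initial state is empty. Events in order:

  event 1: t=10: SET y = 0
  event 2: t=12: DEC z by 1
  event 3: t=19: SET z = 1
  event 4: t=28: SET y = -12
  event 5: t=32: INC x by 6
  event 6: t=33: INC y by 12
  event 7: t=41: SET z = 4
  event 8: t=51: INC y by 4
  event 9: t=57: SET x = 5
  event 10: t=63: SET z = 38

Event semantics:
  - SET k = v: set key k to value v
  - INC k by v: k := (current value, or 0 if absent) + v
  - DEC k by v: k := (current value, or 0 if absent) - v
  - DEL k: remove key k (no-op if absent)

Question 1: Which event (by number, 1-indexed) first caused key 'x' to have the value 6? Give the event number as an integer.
Looking for first event where x becomes 6:
  event 5: x (absent) -> 6  <-- first match

Answer: 5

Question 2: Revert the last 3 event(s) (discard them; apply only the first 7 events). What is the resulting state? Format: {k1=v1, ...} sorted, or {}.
Answer: {x=6, y=0, z=4}

Derivation:
Keep first 7 events (discard last 3):
  after event 1 (t=10: SET y = 0): {y=0}
  after event 2 (t=12: DEC z by 1): {y=0, z=-1}
  after event 3 (t=19: SET z = 1): {y=0, z=1}
  after event 4 (t=28: SET y = -12): {y=-12, z=1}
  after event 5 (t=32: INC x by 6): {x=6, y=-12, z=1}
  after event 6 (t=33: INC y by 12): {x=6, y=0, z=1}
  after event 7 (t=41: SET z = 4): {x=6, y=0, z=4}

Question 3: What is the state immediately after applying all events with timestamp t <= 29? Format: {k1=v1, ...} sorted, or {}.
Apply events with t <= 29 (4 events):
  after event 1 (t=10: SET y = 0): {y=0}
  after event 2 (t=12: DEC z by 1): {y=0, z=-1}
  after event 3 (t=19: SET z = 1): {y=0, z=1}
  after event 4 (t=28: SET y = -12): {y=-12, z=1}

Answer: {y=-12, z=1}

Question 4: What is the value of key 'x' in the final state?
Answer: 5

Derivation:
Track key 'x' through all 10 events:
  event 1 (t=10: SET y = 0): x unchanged
  event 2 (t=12: DEC z by 1): x unchanged
  event 3 (t=19: SET z = 1): x unchanged
  event 4 (t=28: SET y = -12): x unchanged
  event 5 (t=32: INC x by 6): x (absent) -> 6
  event 6 (t=33: INC y by 12): x unchanged
  event 7 (t=41: SET z = 4): x unchanged
  event 8 (t=51: INC y by 4): x unchanged
  event 9 (t=57: SET x = 5): x 6 -> 5
  event 10 (t=63: SET z = 38): x unchanged
Final: x = 5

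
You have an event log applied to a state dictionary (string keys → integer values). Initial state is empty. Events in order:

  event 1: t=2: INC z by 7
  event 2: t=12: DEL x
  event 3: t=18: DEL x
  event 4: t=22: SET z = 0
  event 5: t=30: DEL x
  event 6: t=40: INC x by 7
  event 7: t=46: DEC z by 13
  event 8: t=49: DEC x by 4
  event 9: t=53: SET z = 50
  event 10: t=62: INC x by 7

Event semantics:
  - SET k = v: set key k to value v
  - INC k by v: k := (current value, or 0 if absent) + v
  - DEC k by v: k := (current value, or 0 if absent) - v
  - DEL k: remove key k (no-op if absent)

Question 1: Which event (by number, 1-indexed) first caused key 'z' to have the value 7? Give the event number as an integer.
Answer: 1

Derivation:
Looking for first event where z becomes 7:
  event 1: z (absent) -> 7  <-- first match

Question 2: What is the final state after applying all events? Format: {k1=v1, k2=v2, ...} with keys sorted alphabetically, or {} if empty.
  after event 1 (t=2: INC z by 7): {z=7}
  after event 2 (t=12: DEL x): {z=7}
  after event 3 (t=18: DEL x): {z=7}
  after event 4 (t=22: SET z = 0): {z=0}
  after event 5 (t=30: DEL x): {z=0}
  after event 6 (t=40: INC x by 7): {x=7, z=0}
  after event 7 (t=46: DEC z by 13): {x=7, z=-13}
  after event 8 (t=49: DEC x by 4): {x=3, z=-13}
  after event 9 (t=53: SET z = 50): {x=3, z=50}
  after event 10 (t=62: INC x by 7): {x=10, z=50}

Answer: {x=10, z=50}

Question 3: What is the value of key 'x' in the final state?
Answer: 10

Derivation:
Track key 'x' through all 10 events:
  event 1 (t=2: INC z by 7): x unchanged
  event 2 (t=12: DEL x): x (absent) -> (absent)
  event 3 (t=18: DEL x): x (absent) -> (absent)
  event 4 (t=22: SET z = 0): x unchanged
  event 5 (t=30: DEL x): x (absent) -> (absent)
  event 6 (t=40: INC x by 7): x (absent) -> 7
  event 7 (t=46: DEC z by 13): x unchanged
  event 8 (t=49: DEC x by 4): x 7 -> 3
  event 9 (t=53: SET z = 50): x unchanged
  event 10 (t=62: INC x by 7): x 3 -> 10
Final: x = 10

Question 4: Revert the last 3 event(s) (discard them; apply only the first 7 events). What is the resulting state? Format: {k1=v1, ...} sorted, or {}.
Answer: {x=7, z=-13}

Derivation:
Keep first 7 events (discard last 3):
  after event 1 (t=2: INC z by 7): {z=7}
  after event 2 (t=12: DEL x): {z=7}
  after event 3 (t=18: DEL x): {z=7}
  after event 4 (t=22: SET z = 0): {z=0}
  after event 5 (t=30: DEL x): {z=0}
  after event 6 (t=40: INC x by 7): {x=7, z=0}
  after event 7 (t=46: DEC z by 13): {x=7, z=-13}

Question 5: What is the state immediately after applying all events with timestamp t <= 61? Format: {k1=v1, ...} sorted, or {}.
Apply events with t <= 61 (9 events):
  after event 1 (t=2: INC z by 7): {z=7}
  after event 2 (t=12: DEL x): {z=7}
  after event 3 (t=18: DEL x): {z=7}
  after event 4 (t=22: SET z = 0): {z=0}
  after event 5 (t=30: DEL x): {z=0}
  after event 6 (t=40: INC x by 7): {x=7, z=0}
  after event 7 (t=46: DEC z by 13): {x=7, z=-13}
  after event 8 (t=49: DEC x by 4): {x=3, z=-13}
  after event 9 (t=53: SET z = 50): {x=3, z=50}

Answer: {x=3, z=50}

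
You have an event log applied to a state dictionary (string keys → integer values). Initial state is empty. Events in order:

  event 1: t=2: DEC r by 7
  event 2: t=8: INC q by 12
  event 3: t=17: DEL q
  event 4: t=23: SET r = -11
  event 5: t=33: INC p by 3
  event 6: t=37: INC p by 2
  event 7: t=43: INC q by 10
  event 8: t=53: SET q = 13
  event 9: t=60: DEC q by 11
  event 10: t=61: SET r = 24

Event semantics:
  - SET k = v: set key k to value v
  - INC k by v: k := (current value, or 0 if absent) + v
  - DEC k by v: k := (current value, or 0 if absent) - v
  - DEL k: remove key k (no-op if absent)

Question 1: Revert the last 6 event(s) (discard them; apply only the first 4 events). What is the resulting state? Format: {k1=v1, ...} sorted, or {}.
Answer: {r=-11}

Derivation:
Keep first 4 events (discard last 6):
  after event 1 (t=2: DEC r by 7): {r=-7}
  after event 2 (t=8: INC q by 12): {q=12, r=-7}
  after event 3 (t=17: DEL q): {r=-7}
  after event 4 (t=23: SET r = -11): {r=-11}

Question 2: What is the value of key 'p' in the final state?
Answer: 5

Derivation:
Track key 'p' through all 10 events:
  event 1 (t=2: DEC r by 7): p unchanged
  event 2 (t=8: INC q by 12): p unchanged
  event 3 (t=17: DEL q): p unchanged
  event 4 (t=23: SET r = -11): p unchanged
  event 5 (t=33: INC p by 3): p (absent) -> 3
  event 6 (t=37: INC p by 2): p 3 -> 5
  event 7 (t=43: INC q by 10): p unchanged
  event 8 (t=53: SET q = 13): p unchanged
  event 9 (t=60: DEC q by 11): p unchanged
  event 10 (t=61: SET r = 24): p unchanged
Final: p = 5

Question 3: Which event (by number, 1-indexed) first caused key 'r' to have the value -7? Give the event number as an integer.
Answer: 1

Derivation:
Looking for first event where r becomes -7:
  event 1: r (absent) -> -7  <-- first match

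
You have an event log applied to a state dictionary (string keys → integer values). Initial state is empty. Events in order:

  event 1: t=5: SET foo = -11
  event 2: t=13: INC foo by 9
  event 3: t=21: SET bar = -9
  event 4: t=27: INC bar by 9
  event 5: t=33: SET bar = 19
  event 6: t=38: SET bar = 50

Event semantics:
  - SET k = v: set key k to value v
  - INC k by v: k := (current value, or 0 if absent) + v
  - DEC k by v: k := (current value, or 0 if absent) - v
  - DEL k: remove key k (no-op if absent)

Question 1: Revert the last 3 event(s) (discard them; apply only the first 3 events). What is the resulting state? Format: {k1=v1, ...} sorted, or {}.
Answer: {bar=-9, foo=-2}

Derivation:
Keep first 3 events (discard last 3):
  after event 1 (t=5: SET foo = -11): {foo=-11}
  after event 2 (t=13: INC foo by 9): {foo=-2}
  after event 3 (t=21: SET bar = -9): {bar=-9, foo=-2}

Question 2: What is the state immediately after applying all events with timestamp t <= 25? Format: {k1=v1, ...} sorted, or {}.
Answer: {bar=-9, foo=-2}

Derivation:
Apply events with t <= 25 (3 events):
  after event 1 (t=5: SET foo = -11): {foo=-11}
  after event 2 (t=13: INC foo by 9): {foo=-2}
  after event 3 (t=21: SET bar = -9): {bar=-9, foo=-2}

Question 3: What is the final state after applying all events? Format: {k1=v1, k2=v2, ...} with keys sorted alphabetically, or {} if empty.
Answer: {bar=50, foo=-2}

Derivation:
  after event 1 (t=5: SET foo = -11): {foo=-11}
  after event 2 (t=13: INC foo by 9): {foo=-2}
  after event 3 (t=21: SET bar = -9): {bar=-9, foo=-2}
  after event 4 (t=27: INC bar by 9): {bar=0, foo=-2}
  after event 5 (t=33: SET bar = 19): {bar=19, foo=-2}
  after event 6 (t=38: SET bar = 50): {bar=50, foo=-2}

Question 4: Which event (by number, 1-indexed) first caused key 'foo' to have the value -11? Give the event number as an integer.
Answer: 1

Derivation:
Looking for first event where foo becomes -11:
  event 1: foo (absent) -> -11  <-- first match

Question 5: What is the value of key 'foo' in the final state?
Answer: -2

Derivation:
Track key 'foo' through all 6 events:
  event 1 (t=5: SET foo = -11): foo (absent) -> -11
  event 2 (t=13: INC foo by 9): foo -11 -> -2
  event 3 (t=21: SET bar = -9): foo unchanged
  event 4 (t=27: INC bar by 9): foo unchanged
  event 5 (t=33: SET bar = 19): foo unchanged
  event 6 (t=38: SET bar = 50): foo unchanged
Final: foo = -2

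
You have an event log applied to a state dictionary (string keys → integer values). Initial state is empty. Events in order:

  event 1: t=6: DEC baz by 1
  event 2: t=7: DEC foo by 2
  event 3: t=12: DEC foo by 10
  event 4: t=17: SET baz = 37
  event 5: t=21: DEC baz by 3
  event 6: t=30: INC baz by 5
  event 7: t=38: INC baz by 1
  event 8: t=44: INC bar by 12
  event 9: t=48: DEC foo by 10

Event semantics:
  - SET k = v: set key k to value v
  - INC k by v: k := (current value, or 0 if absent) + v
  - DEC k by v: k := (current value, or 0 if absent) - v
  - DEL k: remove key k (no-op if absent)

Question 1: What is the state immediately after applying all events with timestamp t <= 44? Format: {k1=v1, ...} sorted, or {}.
Apply events with t <= 44 (8 events):
  after event 1 (t=6: DEC baz by 1): {baz=-1}
  after event 2 (t=7: DEC foo by 2): {baz=-1, foo=-2}
  after event 3 (t=12: DEC foo by 10): {baz=-1, foo=-12}
  after event 4 (t=17: SET baz = 37): {baz=37, foo=-12}
  after event 5 (t=21: DEC baz by 3): {baz=34, foo=-12}
  after event 6 (t=30: INC baz by 5): {baz=39, foo=-12}
  after event 7 (t=38: INC baz by 1): {baz=40, foo=-12}
  after event 8 (t=44: INC bar by 12): {bar=12, baz=40, foo=-12}

Answer: {bar=12, baz=40, foo=-12}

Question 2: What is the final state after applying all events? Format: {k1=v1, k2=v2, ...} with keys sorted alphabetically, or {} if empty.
Answer: {bar=12, baz=40, foo=-22}

Derivation:
  after event 1 (t=6: DEC baz by 1): {baz=-1}
  after event 2 (t=7: DEC foo by 2): {baz=-1, foo=-2}
  after event 3 (t=12: DEC foo by 10): {baz=-1, foo=-12}
  after event 4 (t=17: SET baz = 37): {baz=37, foo=-12}
  after event 5 (t=21: DEC baz by 3): {baz=34, foo=-12}
  after event 6 (t=30: INC baz by 5): {baz=39, foo=-12}
  after event 7 (t=38: INC baz by 1): {baz=40, foo=-12}
  after event 8 (t=44: INC bar by 12): {bar=12, baz=40, foo=-12}
  after event 9 (t=48: DEC foo by 10): {bar=12, baz=40, foo=-22}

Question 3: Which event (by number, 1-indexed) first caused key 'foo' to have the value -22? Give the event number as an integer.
Looking for first event where foo becomes -22:
  event 2: foo = -2
  event 3: foo = -12
  event 4: foo = -12
  event 5: foo = -12
  event 6: foo = -12
  event 7: foo = -12
  event 8: foo = -12
  event 9: foo -12 -> -22  <-- first match

Answer: 9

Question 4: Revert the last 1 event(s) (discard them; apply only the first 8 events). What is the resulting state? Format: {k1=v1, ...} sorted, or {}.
Answer: {bar=12, baz=40, foo=-12}

Derivation:
Keep first 8 events (discard last 1):
  after event 1 (t=6: DEC baz by 1): {baz=-1}
  after event 2 (t=7: DEC foo by 2): {baz=-1, foo=-2}
  after event 3 (t=12: DEC foo by 10): {baz=-1, foo=-12}
  after event 4 (t=17: SET baz = 37): {baz=37, foo=-12}
  after event 5 (t=21: DEC baz by 3): {baz=34, foo=-12}
  after event 6 (t=30: INC baz by 5): {baz=39, foo=-12}
  after event 7 (t=38: INC baz by 1): {baz=40, foo=-12}
  after event 8 (t=44: INC bar by 12): {bar=12, baz=40, foo=-12}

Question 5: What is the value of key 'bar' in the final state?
Answer: 12

Derivation:
Track key 'bar' through all 9 events:
  event 1 (t=6: DEC baz by 1): bar unchanged
  event 2 (t=7: DEC foo by 2): bar unchanged
  event 3 (t=12: DEC foo by 10): bar unchanged
  event 4 (t=17: SET baz = 37): bar unchanged
  event 5 (t=21: DEC baz by 3): bar unchanged
  event 6 (t=30: INC baz by 5): bar unchanged
  event 7 (t=38: INC baz by 1): bar unchanged
  event 8 (t=44: INC bar by 12): bar (absent) -> 12
  event 9 (t=48: DEC foo by 10): bar unchanged
Final: bar = 12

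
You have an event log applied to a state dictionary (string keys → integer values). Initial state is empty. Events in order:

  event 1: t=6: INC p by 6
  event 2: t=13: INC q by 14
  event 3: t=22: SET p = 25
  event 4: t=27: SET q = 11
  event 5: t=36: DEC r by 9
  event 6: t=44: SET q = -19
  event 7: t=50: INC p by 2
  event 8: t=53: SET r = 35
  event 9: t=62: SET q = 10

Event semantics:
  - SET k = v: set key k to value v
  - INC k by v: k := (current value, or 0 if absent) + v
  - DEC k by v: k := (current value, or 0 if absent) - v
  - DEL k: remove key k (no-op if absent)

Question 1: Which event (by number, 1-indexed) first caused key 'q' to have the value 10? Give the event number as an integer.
Answer: 9

Derivation:
Looking for first event where q becomes 10:
  event 2: q = 14
  event 3: q = 14
  event 4: q = 11
  event 5: q = 11
  event 6: q = -19
  event 7: q = -19
  event 8: q = -19
  event 9: q -19 -> 10  <-- first match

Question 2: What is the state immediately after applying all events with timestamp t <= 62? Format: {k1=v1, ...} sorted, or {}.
Apply events with t <= 62 (9 events):
  after event 1 (t=6: INC p by 6): {p=6}
  after event 2 (t=13: INC q by 14): {p=6, q=14}
  after event 3 (t=22: SET p = 25): {p=25, q=14}
  after event 4 (t=27: SET q = 11): {p=25, q=11}
  after event 5 (t=36: DEC r by 9): {p=25, q=11, r=-9}
  after event 6 (t=44: SET q = -19): {p=25, q=-19, r=-9}
  after event 7 (t=50: INC p by 2): {p=27, q=-19, r=-9}
  after event 8 (t=53: SET r = 35): {p=27, q=-19, r=35}
  after event 9 (t=62: SET q = 10): {p=27, q=10, r=35}

Answer: {p=27, q=10, r=35}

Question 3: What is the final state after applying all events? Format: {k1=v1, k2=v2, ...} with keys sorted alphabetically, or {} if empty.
  after event 1 (t=6: INC p by 6): {p=6}
  after event 2 (t=13: INC q by 14): {p=6, q=14}
  after event 3 (t=22: SET p = 25): {p=25, q=14}
  after event 4 (t=27: SET q = 11): {p=25, q=11}
  after event 5 (t=36: DEC r by 9): {p=25, q=11, r=-9}
  after event 6 (t=44: SET q = -19): {p=25, q=-19, r=-9}
  after event 7 (t=50: INC p by 2): {p=27, q=-19, r=-9}
  after event 8 (t=53: SET r = 35): {p=27, q=-19, r=35}
  after event 9 (t=62: SET q = 10): {p=27, q=10, r=35}

Answer: {p=27, q=10, r=35}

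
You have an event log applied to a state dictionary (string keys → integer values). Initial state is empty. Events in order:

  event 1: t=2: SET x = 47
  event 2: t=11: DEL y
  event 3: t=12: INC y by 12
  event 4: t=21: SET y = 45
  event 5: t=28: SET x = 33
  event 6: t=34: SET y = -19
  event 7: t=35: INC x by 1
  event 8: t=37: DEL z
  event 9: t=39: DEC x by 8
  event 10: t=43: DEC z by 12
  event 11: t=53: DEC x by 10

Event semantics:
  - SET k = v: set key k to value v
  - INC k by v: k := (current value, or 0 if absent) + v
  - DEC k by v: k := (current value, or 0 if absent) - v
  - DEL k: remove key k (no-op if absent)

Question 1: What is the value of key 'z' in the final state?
Answer: -12

Derivation:
Track key 'z' through all 11 events:
  event 1 (t=2: SET x = 47): z unchanged
  event 2 (t=11: DEL y): z unchanged
  event 3 (t=12: INC y by 12): z unchanged
  event 4 (t=21: SET y = 45): z unchanged
  event 5 (t=28: SET x = 33): z unchanged
  event 6 (t=34: SET y = -19): z unchanged
  event 7 (t=35: INC x by 1): z unchanged
  event 8 (t=37: DEL z): z (absent) -> (absent)
  event 9 (t=39: DEC x by 8): z unchanged
  event 10 (t=43: DEC z by 12): z (absent) -> -12
  event 11 (t=53: DEC x by 10): z unchanged
Final: z = -12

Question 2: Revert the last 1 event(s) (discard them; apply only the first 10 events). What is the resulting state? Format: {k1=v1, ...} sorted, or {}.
Keep first 10 events (discard last 1):
  after event 1 (t=2: SET x = 47): {x=47}
  after event 2 (t=11: DEL y): {x=47}
  after event 3 (t=12: INC y by 12): {x=47, y=12}
  after event 4 (t=21: SET y = 45): {x=47, y=45}
  after event 5 (t=28: SET x = 33): {x=33, y=45}
  after event 6 (t=34: SET y = -19): {x=33, y=-19}
  after event 7 (t=35: INC x by 1): {x=34, y=-19}
  after event 8 (t=37: DEL z): {x=34, y=-19}
  after event 9 (t=39: DEC x by 8): {x=26, y=-19}
  after event 10 (t=43: DEC z by 12): {x=26, y=-19, z=-12}

Answer: {x=26, y=-19, z=-12}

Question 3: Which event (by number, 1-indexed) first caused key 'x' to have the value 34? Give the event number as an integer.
Answer: 7

Derivation:
Looking for first event where x becomes 34:
  event 1: x = 47
  event 2: x = 47
  event 3: x = 47
  event 4: x = 47
  event 5: x = 33
  event 6: x = 33
  event 7: x 33 -> 34  <-- first match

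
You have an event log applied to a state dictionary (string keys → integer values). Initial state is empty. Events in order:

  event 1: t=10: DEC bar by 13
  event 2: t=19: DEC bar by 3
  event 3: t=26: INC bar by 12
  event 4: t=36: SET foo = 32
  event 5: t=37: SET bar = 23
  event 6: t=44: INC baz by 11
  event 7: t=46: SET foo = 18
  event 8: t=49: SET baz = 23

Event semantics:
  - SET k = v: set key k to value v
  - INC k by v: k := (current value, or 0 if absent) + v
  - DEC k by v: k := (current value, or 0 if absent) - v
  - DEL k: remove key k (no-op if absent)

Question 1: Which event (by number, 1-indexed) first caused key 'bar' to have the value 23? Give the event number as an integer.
Answer: 5

Derivation:
Looking for first event where bar becomes 23:
  event 1: bar = -13
  event 2: bar = -16
  event 3: bar = -4
  event 4: bar = -4
  event 5: bar -4 -> 23  <-- first match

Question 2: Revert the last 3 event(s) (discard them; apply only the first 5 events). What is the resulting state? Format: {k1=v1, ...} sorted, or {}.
Answer: {bar=23, foo=32}

Derivation:
Keep first 5 events (discard last 3):
  after event 1 (t=10: DEC bar by 13): {bar=-13}
  after event 2 (t=19: DEC bar by 3): {bar=-16}
  after event 3 (t=26: INC bar by 12): {bar=-4}
  after event 4 (t=36: SET foo = 32): {bar=-4, foo=32}
  after event 5 (t=37: SET bar = 23): {bar=23, foo=32}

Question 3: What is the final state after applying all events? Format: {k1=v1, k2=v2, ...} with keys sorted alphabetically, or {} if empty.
Answer: {bar=23, baz=23, foo=18}

Derivation:
  after event 1 (t=10: DEC bar by 13): {bar=-13}
  after event 2 (t=19: DEC bar by 3): {bar=-16}
  after event 3 (t=26: INC bar by 12): {bar=-4}
  after event 4 (t=36: SET foo = 32): {bar=-4, foo=32}
  after event 5 (t=37: SET bar = 23): {bar=23, foo=32}
  after event 6 (t=44: INC baz by 11): {bar=23, baz=11, foo=32}
  after event 7 (t=46: SET foo = 18): {bar=23, baz=11, foo=18}
  after event 8 (t=49: SET baz = 23): {bar=23, baz=23, foo=18}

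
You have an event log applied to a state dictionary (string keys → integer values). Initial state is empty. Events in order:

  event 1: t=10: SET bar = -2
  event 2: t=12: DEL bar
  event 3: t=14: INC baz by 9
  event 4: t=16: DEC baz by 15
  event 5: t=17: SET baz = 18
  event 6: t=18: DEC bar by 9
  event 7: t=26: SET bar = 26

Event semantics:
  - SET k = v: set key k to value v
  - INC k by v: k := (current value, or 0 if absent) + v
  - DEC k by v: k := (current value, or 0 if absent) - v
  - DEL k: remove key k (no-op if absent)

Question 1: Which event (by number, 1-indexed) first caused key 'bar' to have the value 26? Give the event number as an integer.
Looking for first event where bar becomes 26:
  event 1: bar = -2
  event 2: bar = (absent)
  event 6: bar = -9
  event 7: bar -9 -> 26  <-- first match

Answer: 7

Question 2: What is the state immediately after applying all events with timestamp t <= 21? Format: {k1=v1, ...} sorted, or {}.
Apply events with t <= 21 (6 events):
  after event 1 (t=10: SET bar = -2): {bar=-2}
  after event 2 (t=12: DEL bar): {}
  after event 3 (t=14: INC baz by 9): {baz=9}
  after event 4 (t=16: DEC baz by 15): {baz=-6}
  after event 5 (t=17: SET baz = 18): {baz=18}
  after event 6 (t=18: DEC bar by 9): {bar=-9, baz=18}

Answer: {bar=-9, baz=18}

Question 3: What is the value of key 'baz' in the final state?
Answer: 18

Derivation:
Track key 'baz' through all 7 events:
  event 1 (t=10: SET bar = -2): baz unchanged
  event 2 (t=12: DEL bar): baz unchanged
  event 3 (t=14: INC baz by 9): baz (absent) -> 9
  event 4 (t=16: DEC baz by 15): baz 9 -> -6
  event 5 (t=17: SET baz = 18): baz -6 -> 18
  event 6 (t=18: DEC bar by 9): baz unchanged
  event 7 (t=26: SET bar = 26): baz unchanged
Final: baz = 18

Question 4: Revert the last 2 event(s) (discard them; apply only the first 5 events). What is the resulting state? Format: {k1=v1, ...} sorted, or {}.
Keep first 5 events (discard last 2):
  after event 1 (t=10: SET bar = -2): {bar=-2}
  after event 2 (t=12: DEL bar): {}
  after event 3 (t=14: INC baz by 9): {baz=9}
  after event 4 (t=16: DEC baz by 15): {baz=-6}
  after event 5 (t=17: SET baz = 18): {baz=18}

Answer: {baz=18}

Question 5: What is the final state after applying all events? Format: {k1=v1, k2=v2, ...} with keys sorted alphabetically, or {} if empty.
Answer: {bar=26, baz=18}

Derivation:
  after event 1 (t=10: SET bar = -2): {bar=-2}
  after event 2 (t=12: DEL bar): {}
  after event 3 (t=14: INC baz by 9): {baz=9}
  after event 4 (t=16: DEC baz by 15): {baz=-6}
  after event 5 (t=17: SET baz = 18): {baz=18}
  after event 6 (t=18: DEC bar by 9): {bar=-9, baz=18}
  after event 7 (t=26: SET bar = 26): {bar=26, baz=18}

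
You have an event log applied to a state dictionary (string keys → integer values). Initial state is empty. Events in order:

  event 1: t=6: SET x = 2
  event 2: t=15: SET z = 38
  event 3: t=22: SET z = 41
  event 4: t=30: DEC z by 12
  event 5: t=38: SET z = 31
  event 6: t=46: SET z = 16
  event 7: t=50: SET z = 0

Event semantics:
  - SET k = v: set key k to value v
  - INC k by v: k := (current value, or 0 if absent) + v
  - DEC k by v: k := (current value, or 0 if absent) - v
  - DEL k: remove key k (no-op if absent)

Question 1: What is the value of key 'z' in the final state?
Answer: 0

Derivation:
Track key 'z' through all 7 events:
  event 1 (t=6: SET x = 2): z unchanged
  event 2 (t=15: SET z = 38): z (absent) -> 38
  event 3 (t=22: SET z = 41): z 38 -> 41
  event 4 (t=30: DEC z by 12): z 41 -> 29
  event 5 (t=38: SET z = 31): z 29 -> 31
  event 6 (t=46: SET z = 16): z 31 -> 16
  event 7 (t=50: SET z = 0): z 16 -> 0
Final: z = 0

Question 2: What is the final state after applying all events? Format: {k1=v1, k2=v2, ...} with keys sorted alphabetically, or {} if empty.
  after event 1 (t=6: SET x = 2): {x=2}
  after event 2 (t=15: SET z = 38): {x=2, z=38}
  after event 3 (t=22: SET z = 41): {x=2, z=41}
  after event 4 (t=30: DEC z by 12): {x=2, z=29}
  after event 5 (t=38: SET z = 31): {x=2, z=31}
  after event 6 (t=46: SET z = 16): {x=2, z=16}
  after event 7 (t=50: SET z = 0): {x=2, z=0}

Answer: {x=2, z=0}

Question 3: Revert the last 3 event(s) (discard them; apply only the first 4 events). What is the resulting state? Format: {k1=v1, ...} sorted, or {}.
Answer: {x=2, z=29}

Derivation:
Keep first 4 events (discard last 3):
  after event 1 (t=6: SET x = 2): {x=2}
  after event 2 (t=15: SET z = 38): {x=2, z=38}
  after event 3 (t=22: SET z = 41): {x=2, z=41}
  after event 4 (t=30: DEC z by 12): {x=2, z=29}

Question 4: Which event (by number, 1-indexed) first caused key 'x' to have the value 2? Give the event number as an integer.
Looking for first event where x becomes 2:
  event 1: x (absent) -> 2  <-- first match

Answer: 1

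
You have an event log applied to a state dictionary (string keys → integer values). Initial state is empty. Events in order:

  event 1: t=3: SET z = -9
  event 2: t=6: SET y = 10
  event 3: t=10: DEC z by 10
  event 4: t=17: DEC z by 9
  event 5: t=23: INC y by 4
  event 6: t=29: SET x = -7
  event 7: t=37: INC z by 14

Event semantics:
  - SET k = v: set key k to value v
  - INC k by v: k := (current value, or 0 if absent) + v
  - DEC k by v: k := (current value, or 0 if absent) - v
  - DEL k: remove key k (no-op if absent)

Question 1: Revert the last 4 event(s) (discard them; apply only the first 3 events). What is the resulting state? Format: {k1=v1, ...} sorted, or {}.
Keep first 3 events (discard last 4):
  after event 1 (t=3: SET z = -9): {z=-9}
  after event 2 (t=6: SET y = 10): {y=10, z=-9}
  after event 3 (t=10: DEC z by 10): {y=10, z=-19}

Answer: {y=10, z=-19}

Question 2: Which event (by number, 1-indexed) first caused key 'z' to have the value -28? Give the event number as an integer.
Answer: 4

Derivation:
Looking for first event where z becomes -28:
  event 1: z = -9
  event 2: z = -9
  event 3: z = -19
  event 4: z -19 -> -28  <-- first match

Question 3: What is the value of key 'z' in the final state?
Answer: -14

Derivation:
Track key 'z' through all 7 events:
  event 1 (t=3: SET z = -9): z (absent) -> -9
  event 2 (t=6: SET y = 10): z unchanged
  event 3 (t=10: DEC z by 10): z -9 -> -19
  event 4 (t=17: DEC z by 9): z -19 -> -28
  event 5 (t=23: INC y by 4): z unchanged
  event 6 (t=29: SET x = -7): z unchanged
  event 7 (t=37: INC z by 14): z -28 -> -14
Final: z = -14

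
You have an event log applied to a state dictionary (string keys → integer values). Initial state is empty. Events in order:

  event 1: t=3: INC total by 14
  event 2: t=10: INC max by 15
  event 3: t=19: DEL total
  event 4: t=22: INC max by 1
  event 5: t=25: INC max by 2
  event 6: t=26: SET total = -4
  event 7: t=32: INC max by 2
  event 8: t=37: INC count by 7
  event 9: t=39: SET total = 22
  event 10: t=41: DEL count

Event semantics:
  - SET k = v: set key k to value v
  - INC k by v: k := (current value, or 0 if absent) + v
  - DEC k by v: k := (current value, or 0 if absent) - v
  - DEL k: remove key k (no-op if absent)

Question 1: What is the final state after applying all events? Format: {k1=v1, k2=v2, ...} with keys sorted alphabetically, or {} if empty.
Answer: {max=20, total=22}

Derivation:
  after event 1 (t=3: INC total by 14): {total=14}
  after event 2 (t=10: INC max by 15): {max=15, total=14}
  after event 3 (t=19: DEL total): {max=15}
  after event 4 (t=22: INC max by 1): {max=16}
  after event 5 (t=25: INC max by 2): {max=18}
  after event 6 (t=26: SET total = -4): {max=18, total=-4}
  after event 7 (t=32: INC max by 2): {max=20, total=-4}
  after event 8 (t=37: INC count by 7): {count=7, max=20, total=-4}
  after event 9 (t=39: SET total = 22): {count=7, max=20, total=22}
  after event 10 (t=41: DEL count): {max=20, total=22}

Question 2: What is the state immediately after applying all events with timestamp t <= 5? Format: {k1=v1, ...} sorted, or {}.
Answer: {total=14}

Derivation:
Apply events with t <= 5 (1 events):
  after event 1 (t=3: INC total by 14): {total=14}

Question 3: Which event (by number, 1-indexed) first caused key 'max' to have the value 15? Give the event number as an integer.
Answer: 2

Derivation:
Looking for first event where max becomes 15:
  event 2: max (absent) -> 15  <-- first match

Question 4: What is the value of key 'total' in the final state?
Track key 'total' through all 10 events:
  event 1 (t=3: INC total by 14): total (absent) -> 14
  event 2 (t=10: INC max by 15): total unchanged
  event 3 (t=19: DEL total): total 14 -> (absent)
  event 4 (t=22: INC max by 1): total unchanged
  event 5 (t=25: INC max by 2): total unchanged
  event 6 (t=26: SET total = -4): total (absent) -> -4
  event 7 (t=32: INC max by 2): total unchanged
  event 8 (t=37: INC count by 7): total unchanged
  event 9 (t=39: SET total = 22): total -4 -> 22
  event 10 (t=41: DEL count): total unchanged
Final: total = 22

Answer: 22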